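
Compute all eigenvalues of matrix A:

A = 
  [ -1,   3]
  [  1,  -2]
λ = (-3 + √13)/2, (-3 - √13)/2  (≈ 0.3028, -3.303)

tr(A) = -3, det(A) = -1
Characteristic polynomial: λ² - tr(A)λ + det(A) = λ² + 3λ - 1
λ² + 3λ - 1 = 0  ⇒  λ = (-3 ± √((3)² - 4·(-1)))/2 = (-3 ± √(13))/2
  = (-3 + √13)/2,  (-3 - √13)/2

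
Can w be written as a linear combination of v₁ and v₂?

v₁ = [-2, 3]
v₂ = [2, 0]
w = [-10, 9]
Yes

Form the augmented matrix and row-reduce:
[v₁|v₂|w] = 
  [ -2,   2, -10]
  [  3,   0,   9]
R2 → R2 + (3/2)·R1
REF = 
  [ -2,   2, -10]
  [  0,   3,  -6]

No row of the form [0 0 | nonzero], so the system is consistent. Back-substitution gives c₁ = 3, c₂ = -2: w = (3)·v₁ + (-2)·v₂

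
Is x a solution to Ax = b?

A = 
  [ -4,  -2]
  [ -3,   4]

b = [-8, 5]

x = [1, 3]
No

Ax = [-10, 9] ≠ b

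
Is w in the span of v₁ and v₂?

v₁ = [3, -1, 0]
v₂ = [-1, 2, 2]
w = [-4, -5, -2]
No

Form the augmented matrix and row-reduce:
[v₁|v₂|w] = 
  [  3,  -1,  -4]
  [ -1,   2,  -5]
  [  0,   2,  -2]
R2 → R2 + (1/3)·R1
R3 → R3 - (6/5)·R2
REF = 
  [    3,    -1,    -4]
  [    0,   5/3, -19/3]
  [    0,     0,  28/5]

Row 3 reads [0 0 | 28/5], i.e. 0 = 28/5, so the system is inconsistent and w ∉ span{v₁, v₂}.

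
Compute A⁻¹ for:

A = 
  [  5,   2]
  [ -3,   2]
det(A) = (5)(2) - (2)(-3) = 16
For a 2×2 matrix, A⁻¹ = (1/det(A)) · [[d, -b], [-c, a]]
    = (1/16) · [[2, -2], [3, 5]]

A⁻¹ = 
  [ 1/8, -1/8]
  [3/16, 5/16]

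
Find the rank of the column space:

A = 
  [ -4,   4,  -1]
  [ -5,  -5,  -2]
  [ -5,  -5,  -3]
Row reduce:
R2 → R2 - (5/4)·R1
R3 → R3 - (5/4)·R1
R3 → R3 - (1)·R2
REF = 
  [  -4,    4,   -1]
  [   0,  -10, -3/4]
  [   0,    0,   -1]
Pivot columns: 1, 2, 3 → 3 pivots.
dim(Col(A)) = number of pivot columns = 3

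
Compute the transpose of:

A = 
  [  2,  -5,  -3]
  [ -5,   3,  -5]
Aᵀ = 
  [  2,  -5]
  [ -5,   3]
  [ -3,  -5]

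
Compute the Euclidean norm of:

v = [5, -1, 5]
7.141

||v||₂ = √((5)² + (-1)² + (5)²) = √51 = 7.141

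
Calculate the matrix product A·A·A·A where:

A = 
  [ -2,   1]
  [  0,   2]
A^4 = 
  [ 16,   0]
  [  0,  16]

A² = A·A:
A²[1,1] = (-2)(-2) + (1)(0) = 4
A²[1,2] = (-2)(1) + (1)(2) = 0
A²[2,1] = (0)(-2) + (2)(0) = 0
A²[2,2] = (0)(1) + (2)(2) = 4
A² = 
  [  4,   0]
  [  0,   4]

A^3 = A^2·A:
A^3[1,1] = (4)(-2) + (0)(0) = -8
A^3[1,2] = (4)(1) + (0)(2) = 4
A^3[2,1] = (0)(-2) + (4)(0) = 0
A^3[2,2] = (0)(1) + (4)(2) = 8
A^3 = 
  [ -8,   4]
  [  0,   8]

A^4 = A^3·A:
A^4[1,1] = (-8)(-2) + (4)(0) = 16
A^4[1,2] = (-8)(1) + (4)(2) = 0
A^4[2,1] = (0)(-2) + (8)(0) = 0
A^4[2,2] = (0)(1) + (8)(2) = 16
A^4 = 
  [ 16,   0]
  [  0,  16]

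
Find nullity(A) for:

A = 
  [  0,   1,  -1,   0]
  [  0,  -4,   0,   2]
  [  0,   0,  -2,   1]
nullity(A) = 2

Row reduce:
R2 → R2 + (4)·R1
R3 → R3 - (1/2)·R2
REF = 
  [  0,   1,  -1,   0]
  [  0,   0,  -4,   2]
  [  0,   0,   0,   0]
Pivot columns: 2, 3 → 2 pivots.
rank(A) = 2, so nullity(A) = 4 - 2 = 2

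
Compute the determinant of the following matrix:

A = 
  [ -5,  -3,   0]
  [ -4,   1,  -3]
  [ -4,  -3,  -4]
Cofactor expansion along row 1:
det(A) = (-5)·((1)(-4) - (-3)(-3)) - (-3)·((-4)(-4) - (-3)(-4)) + (0)·((-4)(-3) - (1)(-4))
  = (-5)(-13) - (-3)(4) + (0)(16)
  = 77

det(A) = 77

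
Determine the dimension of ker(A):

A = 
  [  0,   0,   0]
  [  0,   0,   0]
nullity(A) = 3

Row reduce:
(no row operations needed)
REF = 
  [  0,   0,   0]
  [  0,   0,   0]
Pivot columns: none → 0 pivots.
rank(A) = 0, so nullity(A) = 3 - 0 = 3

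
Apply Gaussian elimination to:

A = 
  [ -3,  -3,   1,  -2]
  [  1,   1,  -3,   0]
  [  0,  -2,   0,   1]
Row operations:
R2 → R2 + (1/3)·R1
Swap R2 ↔ R3

Resulting echelon form:
REF = 
  [  -3,   -3,    1,   -2]
  [   0,   -2,    0,    1]
  [   0,    0, -8/3, -2/3]

Rank = 3 (number of non-zero pivot rows).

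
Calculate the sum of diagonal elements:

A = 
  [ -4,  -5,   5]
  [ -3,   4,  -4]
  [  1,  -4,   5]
5

tr(A) = -4 + 4 + 5 = 5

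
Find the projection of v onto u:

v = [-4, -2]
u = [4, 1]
proj_u(v) = [-72/17, -18/17]

v·u = (-4)(4) + (-2)(1) = -18
u·u = (4)² + (1)² = 17
proj_u(v) = (v·u / u·u) × u = (-18/17) × u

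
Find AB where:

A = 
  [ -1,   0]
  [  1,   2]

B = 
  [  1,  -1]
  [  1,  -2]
A is 2×2 and B is 2×2, so AB is 2×2. Each entry is (row of A)·(column of B):
AB[1,1] = (-1)(1) + (0)(1) = -1
AB[1,2] = (-1)(-1) + (0)(-2) = 1
AB[2,1] = (1)(1) + (2)(1) = 3
AB[2,2] = (1)(-1) + (2)(-2) = -5

AB = 
  [ -1,   1]
  [  3,  -5]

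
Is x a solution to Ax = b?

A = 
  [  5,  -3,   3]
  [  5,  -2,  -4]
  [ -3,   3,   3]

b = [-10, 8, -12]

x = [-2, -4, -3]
No

Ax = [-7, 10, -15] ≠ b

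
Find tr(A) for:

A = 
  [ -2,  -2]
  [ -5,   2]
0

tr(A) = -2 + 2 = 0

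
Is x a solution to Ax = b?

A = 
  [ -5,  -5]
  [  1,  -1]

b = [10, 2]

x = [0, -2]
Yes

Ax = [10, 2] = b ✓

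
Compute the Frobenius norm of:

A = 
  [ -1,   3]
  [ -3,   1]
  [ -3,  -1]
||A||_F = 5.477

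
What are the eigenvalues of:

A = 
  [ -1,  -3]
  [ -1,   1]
λ = 2, -2

tr(A) = 0, det(A) = -4
Characteristic polynomial: λ² - tr(A)λ + det(A) = λ² - 4
λ² - 4 = (λ + 2)(λ - 2)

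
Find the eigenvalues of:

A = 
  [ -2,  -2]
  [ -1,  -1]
tr(A) = -3, det(A) = 0
Characteristic polynomial: λ² - tr(A)λ + det(A) = λ² + 3λ
λ² + 3λ = λ(λ + 3)

λ = 0, -3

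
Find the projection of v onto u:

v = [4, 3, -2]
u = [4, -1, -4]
v·u = (4)(4) + (3)(-1) + (-2)(-4) = 21
u·u = (4)² + (-1)² + (-4)² = 33
proj_u(v) = (v·u / u·u) × u = (21/33) × u = (7/11) × u

proj_u(v) = [28/11, -7/11, -28/11]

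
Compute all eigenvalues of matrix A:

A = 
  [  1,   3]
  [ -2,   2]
λ = (3 + i√23)/2, (3 - i√23)/2  (≈ 1.5 + 2.398i, 1.5 - 2.398i)

tr(A) = 3, det(A) = 8
Characteristic polynomial: λ² - tr(A)λ + det(A) = λ² - 3λ + 8
λ² - 3λ + 8 = 0  ⇒  λ = (3 ± √((-3)² - 4·(8)))/2 = (3 ± √(-23))/2
  = (3 + i√23)/2,  (3 - i√23)/2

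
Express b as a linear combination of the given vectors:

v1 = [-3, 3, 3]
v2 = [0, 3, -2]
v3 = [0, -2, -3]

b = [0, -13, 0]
c1 = 0, c2 = -3, c3 = 2

b = 0·v1 + -3·v2 + 2·v3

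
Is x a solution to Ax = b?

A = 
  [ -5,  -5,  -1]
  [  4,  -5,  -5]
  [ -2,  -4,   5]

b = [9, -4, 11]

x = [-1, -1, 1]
Yes

Ax = [9, -4, 11] = b ✓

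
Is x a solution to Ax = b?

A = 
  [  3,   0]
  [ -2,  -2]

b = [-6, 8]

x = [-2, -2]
Yes

Ax = [-6, 8] = b ✓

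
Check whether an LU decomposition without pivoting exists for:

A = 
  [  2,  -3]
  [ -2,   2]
Yes.
A[1,1] = 2 ≠ 0, so Gaussian elimination proceeds without a row swap: multiplier ℓ₂₁ = (-2)/(2) = -1, and U[2,2] = 2 - (-1)(-3) = -1.
L = 
  [  1,   0]
  [ -1,   1]
U = 
  [  2,  -3]
  [  0,  -1]
Check row 2 of LU: [(-1)(2), (-1)(-3) + (-1)] = [-2, 2] = row 2 of A ✓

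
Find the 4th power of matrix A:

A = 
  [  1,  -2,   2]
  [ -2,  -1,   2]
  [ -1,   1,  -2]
A² = A·A:
A²[1,1] = (1)(1) + (-2)(-2) + (2)(-1) = 3
A²[1,2] = (1)(-2) + (-2)(-1) + (2)(1) = 2
A²[1,3] = (1)(2) + (-2)(2) + (2)(-2) = -6
A²[2,1] = (-2)(1) + (-1)(-2) + (2)(-1) = -2
A²[2,2] = (-2)(-2) + (-1)(-1) + (2)(1) = 7
A²[2,3] = (-2)(2) + (-1)(2) + (2)(-2) = -10
A²[3,1] = (-1)(1) + (1)(-2) + (-2)(-1) = -1
A²[3,2] = (-1)(-2) + (1)(-1) + (-2)(1) = -1
A²[3,3] = (-1)(2) + (1)(2) + (-2)(-2) = 4
A² = 
  [  3,   2,  -6]
  [ -2,   7, -10]
  [ -1,  -1,   4]

A^3 = A^2·A:
A^3[1,1] = (3)(1) + (2)(-2) + (-6)(-1) = 5
A^3[1,2] = (3)(-2) + (2)(-1) + (-6)(1) = -14
A^3[1,3] = (3)(2) + (2)(2) + (-6)(-2) = 22
A^3[2,1] = (-2)(1) + (7)(-2) + (-10)(-1) = -6
A^3[2,2] = (-2)(-2) + (7)(-1) + (-10)(1) = -13
A^3[2,3] = (-2)(2) + (7)(2) + (-10)(-2) = 30
A^3[3,1] = (-1)(1) + (-1)(-2) + (4)(-1) = -3
A^3[3,2] = (-1)(-2) + (-1)(-1) + (4)(1) = 7
A^3[3,3] = (-1)(2) + (-1)(2) + (4)(-2) = -12
A^3 = 
  [  5, -14,  22]
  [ -6, -13,  30]
  [ -3,   7, -12]

A^4 = A^3·A:
A^4[1,1] = (5)(1) + (-14)(-2) + (22)(-1) = 11
A^4[1,2] = (5)(-2) + (-14)(-1) + (22)(1) = 26
A^4[1,3] = (5)(2) + (-14)(2) + (22)(-2) = -62
A^4[2,1] = (-6)(1) + (-13)(-2) + (30)(-1) = -10
A^4[2,2] = (-6)(-2) + (-13)(-1) + (30)(1) = 55
A^4[2,3] = (-6)(2) + (-13)(2) + (30)(-2) = -98
A^4[3,1] = (-3)(1) + (7)(-2) + (-12)(-1) = -5
A^4[3,2] = (-3)(-2) + (7)(-1) + (-12)(1) = -13
A^4[3,3] = (-3)(2) + (7)(2) + (-12)(-2) = 32
A^4 = 
  [ 11,  26, -62]
  [-10,  55, -98]
  [ -5, -13,  32]

Therefore
A^4 = 
  [ 11,  26, -62]
  [-10,  55, -98]
  [ -5, -13,  32]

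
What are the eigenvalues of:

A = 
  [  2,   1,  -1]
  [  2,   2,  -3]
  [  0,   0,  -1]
λ = -1, 2 + √2, 2 - √2  (≈ -1, 3.414, 0.5858)

Characteristic polynomial: det(λI - A) = λ³ - 3λ² - 2λ + 2
Testing integer divisors of the constant term: p(-1) = 0, so (λ + 1) is a factor:
p(λ) = (λ + 1)(λ² - 4λ + 2)
λ² - 4λ + 2 = 0  ⇒  λ = (4 ± √((-4)² - 4·(2)))/2 = (4 ± √(8))/2
  = 2 + √2,  2 - √2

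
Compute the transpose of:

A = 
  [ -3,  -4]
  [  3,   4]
Aᵀ = 
  [ -3,   3]
  [ -4,   4]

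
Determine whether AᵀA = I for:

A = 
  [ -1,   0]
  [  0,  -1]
Yes

AᵀA = 
  [  1,   0]
  [  0,   1]
= I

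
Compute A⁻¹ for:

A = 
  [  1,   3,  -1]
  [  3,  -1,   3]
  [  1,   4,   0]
det(A) = (1)·((-1)(0) - (3)(4)) - (3)·((3)(0) - (3)(1)) + (-1)·((3)(4) - (-1)(1))
  = (1)(-12) - (3)(-3) + (-1)(13)
  = -16
det(A) = -16 ≠ 0, so A is invertible.

Cofactors Cᵢⱼ = (-1)ⁱ⁺ʲ·Mᵢⱼ:
C = 
  [-12,   3,  13]
  [ -4,   1,  -1]
  [  8,  -6, -10]

adj(A) = Cᵀ:
adj(A) = 
  [-12,  -4,   8]
  [  3,   1,  -6]
  [ 13,  -1, -10]

A⁻¹ = (-1/16) · adj(A):
A⁻¹ = 
  [   3/4,    1/4,   -1/2]
  [ -3/16,  -1/16,    3/8]
  [-13/16,   1/16,    5/8]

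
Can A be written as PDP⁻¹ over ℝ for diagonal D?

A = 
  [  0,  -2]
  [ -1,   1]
Yes

tr(A) = 1, det(A) = -2
Characteristic polynomial: λ² - tr(A)λ + det(A) = λ² - λ - 2
λ² - λ - 2 = (λ + 1)(λ - 2)
Eigenvalues: 2, -1
λ=-1: alg. mult. = 1, geom. mult. = 2 - rank(A - (-1)I) = 2 - 1 = 1
λ=2: alg. mult. = 1, geom. mult. = 2 - rank(A - (2)I) = 2 - 1 = 1
Sum of geometric multiplicities equals n, so A has n independent eigenvectors.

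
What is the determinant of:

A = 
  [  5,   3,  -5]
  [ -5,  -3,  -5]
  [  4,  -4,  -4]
Cofactor expansion along row 1:
det(A) = (5)·((-3)(-4) - (-5)(-4)) - (3)·((-5)(-4) - (-5)(4)) + (-5)·((-5)(-4) - (-3)(4))
  = (5)(-8) - (3)(40) + (-5)(32)
  = -320

det(A) = -320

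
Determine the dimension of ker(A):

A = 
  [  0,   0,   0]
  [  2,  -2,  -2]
nullity(A) = 2

Row reduce:
Swap R1 ↔ R2
REF = 
  [  2,  -2,  -2]
  [  0,   0,   0]
Pivot columns: 1 → 1 pivot.
rank(A) = 1, so nullity(A) = 3 - 1 = 2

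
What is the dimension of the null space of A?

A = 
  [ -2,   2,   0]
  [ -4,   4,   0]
nullity(A) = 2

Row reduce:
R2 → R2 - (2)·R1
REF = 
  [ -2,   2,   0]
  [  0,   0,   0]
Pivot columns: 1 → 1 pivot.
rank(A) = 1, so nullity(A) = 3 - 1 = 2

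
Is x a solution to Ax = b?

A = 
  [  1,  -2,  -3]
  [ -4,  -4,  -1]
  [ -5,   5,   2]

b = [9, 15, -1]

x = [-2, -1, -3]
Yes

Ax = [9, 15, -1] = b ✓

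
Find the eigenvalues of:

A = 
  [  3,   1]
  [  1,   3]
tr(A) = 6, det(A) = 8
Characteristic polynomial: λ² - tr(A)λ + det(A) = λ² - 6λ + 8
λ² - 6λ + 8 = (λ - 2)(λ - 4)

λ = 4, 2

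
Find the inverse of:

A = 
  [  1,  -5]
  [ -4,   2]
det(A) = (1)(2) - (-5)(-4) = -18
For a 2×2 matrix, A⁻¹ = (1/det(A)) · [[d, -b], [-c, a]]
    = (-1/18) · [[2, 5], [4, 1]]

A⁻¹ = 
  [ -1/9, -5/18]
  [ -2/9, -1/18]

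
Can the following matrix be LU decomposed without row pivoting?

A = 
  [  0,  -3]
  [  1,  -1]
No.
A[1,1] = 0 but A[2,1] = 1 ≠ 0. Any LU with L unit lower triangular has (LU)[1,1] = U[1,1] and (LU)[2,1] = L[2,1]·U[1,1]; matching A forces U[1,1] = 0, which then forces (LU)[2,1] = 0 ≠ 1. A row swap (pivoting) is required.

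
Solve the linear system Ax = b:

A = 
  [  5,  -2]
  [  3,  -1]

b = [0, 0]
x = [0, 0]

Row reduce the augmented matrix [A|b]:
R2 → R2 - (3/5)·R1
REF = 
  [  5,  -2,   0]
  [  0, 1/5,   0]

Back-substitution:
x₂ = 0 / (1/5) = 0
x₁ = (0 - (-2)(0)) / 5 = 0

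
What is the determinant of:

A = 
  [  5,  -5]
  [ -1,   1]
For a 2×2 matrix, det = ad - bc = (5)(1) - (-5)(-1) = 0

det(A) = 0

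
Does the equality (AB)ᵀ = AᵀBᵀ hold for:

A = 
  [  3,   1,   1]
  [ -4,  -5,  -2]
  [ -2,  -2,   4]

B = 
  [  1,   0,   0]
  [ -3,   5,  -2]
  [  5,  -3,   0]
No

(AB)ᵀ = 
  [  5,   1,  24]
  [  2, -19, -22]
  [ -2,  10,   4]

AᵀBᵀ = 
  [  3, -25,  27]
  [  1, -24,  20]
  [  1, -21,  11]

The two matrices differ, so (AB)ᵀ ≠ AᵀBᵀ in general. The correct identity is (AB)ᵀ = BᵀAᵀ.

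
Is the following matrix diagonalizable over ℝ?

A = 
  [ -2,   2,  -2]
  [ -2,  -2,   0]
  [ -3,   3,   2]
No

Characteristic polynomial: det(λI - A) = λ³ + 2λ² - 6λ - 40
By the rational root theorem any rational root is an integer dividing 40; none of those is a root, so p(λ) has no rational roots and hence (being an irreducible cubic) no repeated roots.
Discriminant of the cubic: Δ = -32272
Δ < 0 ⇒ one real eigenvalue and a complex-conjugate pair: λ ≈ 3.351, -2.676 + 2.185i, -2.676 - 2.185i
Has complex eigenvalues (not diagonalizable over ℝ).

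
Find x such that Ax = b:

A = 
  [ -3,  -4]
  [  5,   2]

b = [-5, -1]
Row reduce the augmented matrix [A|b]:
R2 → R2 + (5/3)·R1
REF = 
  [   -3,    -4,    -5]
  [    0, -14/3, -28/3]

Back-substitution:
x₂ = (-28/3) / (-14/3) = 2
x₁ = (-5 - (-4)(2)) / (-3) = -1

x = [-1, 2]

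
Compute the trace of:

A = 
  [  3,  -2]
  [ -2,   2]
5

tr(A) = 3 + 2 = 5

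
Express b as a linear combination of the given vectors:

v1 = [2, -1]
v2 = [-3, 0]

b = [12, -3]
c1 = 3, c2 = -2

b = 3·v1 + -2·v2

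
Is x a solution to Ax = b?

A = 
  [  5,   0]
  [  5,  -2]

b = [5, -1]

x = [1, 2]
No

Ax = [5, 1] ≠ b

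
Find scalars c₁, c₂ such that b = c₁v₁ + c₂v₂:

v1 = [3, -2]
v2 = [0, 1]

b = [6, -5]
c1 = 2, c2 = -1

b = 2·v1 + -1·v2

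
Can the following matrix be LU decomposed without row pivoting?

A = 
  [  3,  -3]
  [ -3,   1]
Yes.
A[1,1] = 3 ≠ 0, so Gaussian elimination proceeds without a row swap: multiplier ℓ₂₁ = (-3)/(3) = -1, and U[2,2] = 1 - (-1)(-3) = -2.
L = 
  [  1,   0]
  [ -1,   1]
U = 
  [  3,  -3]
  [  0,  -2]
Check row 2 of LU: [(-1)(3), (-1)(-3) + (-2)] = [-3, 1] = row 2 of A ✓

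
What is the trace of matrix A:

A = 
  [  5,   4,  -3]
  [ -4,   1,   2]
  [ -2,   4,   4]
10

tr(A) = 5 + 1 + 4 = 10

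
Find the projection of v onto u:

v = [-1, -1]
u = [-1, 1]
v·u = (-1)(-1) + (-1)(1) = 0
u·u = (-1)² + (1)² = 2
proj_u(v) = (v·u / u·u) × u = (0/2) × u = (0) × u

proj_u(v) = [0, 0]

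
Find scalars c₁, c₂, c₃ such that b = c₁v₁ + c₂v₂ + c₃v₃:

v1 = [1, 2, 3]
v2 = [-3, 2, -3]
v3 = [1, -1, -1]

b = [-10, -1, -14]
c1 = -3, c2 = 2, c3 = -1

b = -3·v1 + 2·v2 + -1·v3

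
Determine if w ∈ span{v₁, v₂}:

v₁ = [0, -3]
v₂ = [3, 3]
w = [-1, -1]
Yes

Form the augmented matrix and row-reduce:
[v₁|v₂|w] = 
  [  0,   3,  -1]
  [ -3,   3,  -1]
Swap R1 ↔ R2
REF = 
  [ -3,   3,  -1]
  [  0,   3,  -1]

No row of the form [0 0 | nonzero], so the system is consistent. Back-substitution gives c₁ = 0, c₂ = -1/3: w = (0)·v₁ + (-1/3)·v₂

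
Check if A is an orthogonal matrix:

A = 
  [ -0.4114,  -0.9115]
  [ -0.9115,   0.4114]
Yes

AᵀA = 
  [  1.0001,   0]
  [  0,   1.0001]
≈ I (equal to I up to the 4-dp rounding of the entries)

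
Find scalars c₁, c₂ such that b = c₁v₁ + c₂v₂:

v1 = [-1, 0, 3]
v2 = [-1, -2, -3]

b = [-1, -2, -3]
c1 = 0, c2 = 1

b = 0·v1 + 1·v2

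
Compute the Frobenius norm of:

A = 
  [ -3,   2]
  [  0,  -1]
||A||_F = 3.742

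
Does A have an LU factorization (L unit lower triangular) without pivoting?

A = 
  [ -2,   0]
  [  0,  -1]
Yes.
A[1,1] = -2 ≠ 0, so Gaussian elimination proceeds without a row swap: multiplier ℓ₂₁ = (0)/(-2) = 0, and U[2,2] = -1 - (0)(0) = -1.
L = 
  [  1,   0]
  [  0,   1]
U = 
  [ -2,   0]
  [  0,  -1]
Check row 2 of LU: [(0)(-2), (0)(0) + (-1)] = [0, -1] = row 2 of A ✓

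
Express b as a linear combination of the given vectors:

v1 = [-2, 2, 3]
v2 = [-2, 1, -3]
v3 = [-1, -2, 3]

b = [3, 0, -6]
c1 = -1, c2 = 0, c3 = -1

b = -1·v1 + 0·v2 + -1·v3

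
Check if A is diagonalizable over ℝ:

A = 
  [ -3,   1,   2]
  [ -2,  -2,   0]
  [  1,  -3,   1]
No

Characteristic polynomial: det(λI - A) = λ³ + 4λ² + λ - 24
By the rational root theorem any rational root is an integer dividing 24; none of those is a root, so p(λ) has no rational roots and hence (being an irreducible cubic) no repeated roots.
Discriminant of the cubic: Δ = -11124
Δ < 0 ⇒ one real eigenvalue and a complex-conjugate pair: λ ≈ -2.965 + 1.911i, -2.965 - 1.911i, 1.929
Has complex eigenvalues (not diagonalizable over ℝ).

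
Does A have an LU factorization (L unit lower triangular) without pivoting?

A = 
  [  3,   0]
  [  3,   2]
Yes.
A[1,1] = 3 ≠ 0, so Gaussian elimination proceeds without a row swap: multiplier ℓ₂₁ = (3)/(3) = 1, and U[2,2] = 2 - (1)(0) = 2.
L = 
  [  1,   0]
  [  1,   1]
U = 
  [  3,   0]
  [  0,   2]
Check row 2 of LU: [(1)(3), (1)(0) + 2] = [3, 2] = row 2 of A ✓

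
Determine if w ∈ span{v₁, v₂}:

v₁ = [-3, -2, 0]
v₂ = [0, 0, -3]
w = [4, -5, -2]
No

Form the augmented matrix and row-reduce:
[v₁|v₂|w] = 
  [ -3,   0,   4]
  [ -2,   0,  -5]
  [  0,  -3,  -2]
R2 → R2 - (2/3)·R1
Swap R2 ↔ R3
REF = 
  [   -3,     0,     4]
  [    0,    -3,    -2]
  [    0,     0, -23/3]

Row 3 reads [0 0 | -23/3], i.e. 0 = -23/3, so the system is inconsistent and w ∉ span{v₁, v₂}.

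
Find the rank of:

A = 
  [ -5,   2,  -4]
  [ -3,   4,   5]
rank(A) = 2

Row reduce:
R2 → R2 - (3/5)·R1
REF = 
  [  -5,    2,   -4]
  [   0, 14/5, 37/5]
Pivot columns: 1, 2 → 2 pivots.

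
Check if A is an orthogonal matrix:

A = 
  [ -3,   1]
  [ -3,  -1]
No

AᵀA = 
  [ 18,   0]
  [  0,   2]
≠ I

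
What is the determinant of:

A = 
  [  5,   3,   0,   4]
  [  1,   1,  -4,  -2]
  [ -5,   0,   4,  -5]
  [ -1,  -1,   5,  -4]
-448

Cofactor expansion along row 1: det(A) = a₁₁M₁₁ - a₁₂M₁₂ + a₁₃M₁₃ - a₁₄M₁₄

M₁₁ = det[[1, -4, -2]; [0, 4, -5]; [-1, 5, -4]]
  = (1)·((4)(-4) - (-5)(5)) - (-4)·((0)(-4) - (-5)(-1)) + (-2)·((0)(5) - (4)(-1))
  = (1)(9) - (-4)(-5) + (-2)(4)
  = -19
M₁₂ = det[[1, -4, -2]; [-5, 4, -5]; [-1, 5, -4]]
  = (1)·((4)(-4) - (-5)(5)) - (-4)·((-5)(-4) - (-5)(-1)) + (-2)·((-5)(5) - (4)(-1))
  = (1)(9) - (-4)(15) + (-2)(-21)
  = 111
M₁₃ = det[[1, 1, -2]; [-5, 0, -5]; [-1, -1, -4]]
  = (1)·((0)(-4) - (-5)(-1)) - (1)·((-5)(-4) - (-5)(-1)) + (-2)·((-5)(-1) - (0)(-1))
  = (1)(-5) - (1)(15) + (-2)(5)
  = -30
M₁₄ = det[[1, 1, -4]; [-5, 0, 4]; [-1, -1, 5]]
  = (1)·((0)(5) - (4)(-1)) - (1)·((-5)(5) - (4)(-1)) + (-4)·((-5)(-1) - (0)(-1))
  = (1)(4) - (1)(-21) + (-4)(5)
  = 5

det(A) = (5)(-19) - (3)(111) + (0)(-30) - (4)(5) = -448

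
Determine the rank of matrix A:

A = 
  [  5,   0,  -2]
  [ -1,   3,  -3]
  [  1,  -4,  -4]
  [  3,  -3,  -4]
Row reduce:
R2 → R2 + (1/5)·R1
R3 → R3 - (1/5)·R1
R4 → R4 - (3/5)·R1
R3 → R3 + (4/3)·R2
R4 → R4 + (1)·R2
R4 → R4 - (93/122)·R3
REF = 
  [      5,       0,      -2]
  [      0,       3,   -17/5]
  [      0,       0, -122/15]
  [      0,       0,       0]
Pivot columns: 1, 2, 3 → 3 pivots.

rank(A) = 3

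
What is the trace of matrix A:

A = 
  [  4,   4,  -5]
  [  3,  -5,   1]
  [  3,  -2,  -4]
-5

tr(A) = 4 + -5 + -4 = -5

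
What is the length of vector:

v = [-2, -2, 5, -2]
6.083

||v||₂ = √((-2)² + (-2)² + (5)² + (-2)²) = √37 = 6.083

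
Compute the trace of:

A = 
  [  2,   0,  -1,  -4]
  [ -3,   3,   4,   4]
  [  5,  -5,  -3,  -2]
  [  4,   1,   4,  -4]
-2

tr(A) = 2 + 3 + -3 + -4 = -2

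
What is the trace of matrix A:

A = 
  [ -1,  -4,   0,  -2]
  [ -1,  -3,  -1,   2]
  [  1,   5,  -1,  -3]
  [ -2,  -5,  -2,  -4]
-9

tr(A) = -1 + -3 + -1 + -4 = -9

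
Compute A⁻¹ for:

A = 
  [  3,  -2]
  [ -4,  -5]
det(A) = (3)(-5) - (-2)(-4) = -23
For a 2×2 matrix, A⁻¹ = (1/det(A)) · [[d, -b], [-c, a]]
    = (-1/23) · [[-5, 2], [4, 3]]

A⁻¹ = 
  [ 5/23, -2/23]
  [-4/23, -3/23]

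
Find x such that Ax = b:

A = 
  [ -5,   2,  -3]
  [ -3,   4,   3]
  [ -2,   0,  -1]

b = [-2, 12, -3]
Row reduce the augmented matrix [A|b]:
R2 → R2 - (3/5)·R1
R3 → R3 - (2/5)·R1
R3 → R3 + (2/7)·R2
REF = 
  [  -5,    2,   -3,   -2]
  [   0, 14/5, 24/5, 66/5]
  [   0,    0, 11/7, 11/7]

Back-substitution:
x₃ = (11/7) / (11/7) = 1
x₂ = (66/5 - (24/5)(1)) / (14/5) = 3
x₁ = (-2 - (2)(3) - (-3)(1)) / (-5) = 1

x = [1, 3, 1]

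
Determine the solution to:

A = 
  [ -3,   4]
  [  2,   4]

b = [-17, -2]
x = [3, -2]

Row reduce the augmented matrix [A|b]:
R2 → R2 + (2/3)·R1
REF = 
  [   -3,     4,   -17]
  [    0,  20/3, -40/3]

Back-substitution:
x₂ = (-40/3) / (20/3) = -2
x₁ = (-17 - (4)(-2)) / (-3) = 3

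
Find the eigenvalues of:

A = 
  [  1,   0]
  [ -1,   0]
λ = 1, 0

tr(A) = 1, det(A) = 0
Characteristic polynomial: λ² - tr(A)λ + det(A) = λ² - λ
λ² - λ = λ(λ - 1)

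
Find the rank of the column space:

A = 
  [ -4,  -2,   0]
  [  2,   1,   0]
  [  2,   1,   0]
dim(Col(A)) = 1

Row reduce:
R2 → R2 + (1/2)·R1
R3 → R3 + (1/2)·R1
REF = 
  [ -4,  -2,   0]
  [  0,   0,   0]
  [  0,   0,   0]
Pivot columns: 1 → 1 pivot.
dim(Col(A)) = number of pivot columns = 1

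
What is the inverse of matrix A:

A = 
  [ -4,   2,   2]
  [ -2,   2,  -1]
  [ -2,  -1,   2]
det(A) = (-4)·((2)(2) - (-1)(-1)) - (2)·((-2)(2) - (-1)(-2)) + (2)·((-2)(-1) - (2)(-2))
  = (-4)(3) - (2)(-6) + (2)(6)
  = 12
det(A) = 12 ≠ 0, so A is invertible.

Cofactors Cᵢⱼ = (-1)ⁱ⁺ʲ·Mᵢⱼ:
C = 
  [  3,   6,   6]
  [ -6,  -4,  -8]
  [ -6,  -8,  -4]

adj(A) = Cᵀ:
adj(A) = 
  [  3,  -6,  -6]
  [  6,  -4,  -8]
  [  6,  -8,  -4]

A⁻¹ = (1/12) · adj(A):
A⁻¹ = 
  [ 1/4, -1/2, -1/2]
  [ 1/2, -1/3, -2/3]
  [ 1/2, -2/3, -1/3]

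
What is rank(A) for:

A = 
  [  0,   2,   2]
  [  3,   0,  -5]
rank(A) = 2

Row reduce:
Swap R1 ↔ R2
REF = 
  [  3,   0,  -5]
  [  0,   2,   2]
Pivot columns: 1, 2 → 2 pivots.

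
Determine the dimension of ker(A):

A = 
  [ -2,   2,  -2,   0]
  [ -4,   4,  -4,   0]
nullity(A) = 3

Row reduce:
R2 → R2 - (2)·R1
REF = 
  [ -2,   2,  -2,   0]
  [  0,   0,   0,   0]
Pivot columns: 1 → 1 pivot.
rank(A) = 1, so nullity(A) = 4 - 1 = 3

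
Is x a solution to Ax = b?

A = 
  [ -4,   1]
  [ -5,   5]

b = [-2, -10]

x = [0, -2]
Yes

Ax = [-2, -10] = b ✓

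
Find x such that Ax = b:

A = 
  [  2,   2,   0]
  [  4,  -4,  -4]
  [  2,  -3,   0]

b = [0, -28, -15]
x = [-3, 3, 1]

Row reduce the augmented matrix [A|b]:
R2 → R2 - (2)·R1
R3 → R3 - (1)·R1
R3 → R3 - (5/8)·R2
REF = 
  [  2,   2,   0,   0]
  [  0,  -8,  -4, -28]
  [  0,   0, 5/2, 5/2]

Back-substitution:
x₃ = (5/2) / (5/2) = 1
x₂ = (-28 - (-4)(1)) / (-8) = 3
x₁ = (0 - (2)(3) - (0)(1)) / 2 = -3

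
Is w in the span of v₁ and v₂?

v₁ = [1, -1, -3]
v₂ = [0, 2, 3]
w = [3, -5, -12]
Yes

Form the augmented matrix and row-reduce:
[v₁|v₂|w] = 
  [  1,   0,   3]
  [ -1,   2,  -5]
  [ -3,   3, -12]
R2 → R2 + (1)·R1
R3 → R3 + (3)·R1
R3 → R3 - (3/2)·R2
REF = 
  [  1,   0,   3]
  [  0,   2,  -2]
  [  0,   0,   0]

No row of the form [0 0 | nonzero], so the system is consistent. Back-substitution gives c₁ = 3, c₂ = -1: w = (3)·v₁ + (-1)·v₂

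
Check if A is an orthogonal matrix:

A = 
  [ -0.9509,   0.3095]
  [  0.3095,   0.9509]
Yes

AᵀA = 
  [  1,   0]
  [  0,   1]
≈ I (equal to I up to the 4-dp rounding of the entries)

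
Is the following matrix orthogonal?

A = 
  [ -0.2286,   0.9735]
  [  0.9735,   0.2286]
Yes

AᵀA = 
  [  1,   0]
  [  0,   1]
≈ I (equal to I up to the 4-dp rounding of the entries)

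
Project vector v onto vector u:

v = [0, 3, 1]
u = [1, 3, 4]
proj_u(v) = [1/2, 3/2, 2]

v·u = (0)(1) + (3)(3) + (1)(4) = 13
u·u = (1)² + (3)² + (4)² = 26
proj_u(v) = (v·u / u·u) × u = (13/26) × u = (1/2) × u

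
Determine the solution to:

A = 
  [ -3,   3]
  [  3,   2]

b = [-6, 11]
Row reduce the augmented matrix [A|b]:
R2 → R2 + (1)·R1
REF = 
  [ -3,   3,  -6]
  [  0,   5,   5]

Back-substitution:
x₂ = 5 / 5 = 1
x₁ = (-6 - (3)(1)) / (-3) = 3

x = [3, 1]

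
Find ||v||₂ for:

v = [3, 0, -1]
3.162

||v||₂ = √((3)² + (0)² + (-1)²) = √10 = 3.162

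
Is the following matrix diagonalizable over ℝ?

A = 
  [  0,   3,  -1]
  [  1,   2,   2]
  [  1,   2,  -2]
Yes

Characteristic polynomial: det(λI - A) = λ³ - 10λ - 12
Testing integer divisors of the constant term: p(-2) = 0, so (λ + 2) is a factor:
p(λ) = (λ + 2)(λ² - 2λ - 6)
λ² - 2λ - 6 = 0  ⇒  λ = (2 ± √((-2)² - 4·(-6)))/2 = (2 ± √(28))/2
  = 1 + √7,  1 - √7
Eigenvalues: -2, 1 + √7, 1 - √7  (≈ -2, 3.646, -1.646)
The two irrational eigenvalues are distinct (simple), so each has alg. mult. = geom. mult. = 1.
λ=-2: alg. mult. = 1, geom. mult. = 3 - rank(A - (-2)I) = 3 - 2 = 1
Sum of geometric multiplicities equals n, so A has n independent eigenvectors.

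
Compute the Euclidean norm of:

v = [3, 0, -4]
5

||v||₂ = √((3)² + (0)² + (-4)²) = √25 = 5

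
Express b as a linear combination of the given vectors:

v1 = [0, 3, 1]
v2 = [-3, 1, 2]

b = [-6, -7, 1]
c1 = -3, c2 = 2

b = -3·v1 + 2·v2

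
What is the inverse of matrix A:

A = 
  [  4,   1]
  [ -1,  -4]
det(A) = (4)(-4) - (1)(-1) = -15
For a 2×2 matrix, A⁻¹ = (1/det(A)) · [[d, -b], [-c, a]]
    = (-1/15) · [[-4, -1], [1, 4]]

A⁻¹ = 
  [ 4/15,  1/15]
  [-1/15, -4/15]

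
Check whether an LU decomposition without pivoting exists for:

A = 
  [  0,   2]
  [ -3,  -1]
No.
A[1,1] = 0 but A[2,1] = -3 ≠ 0. Any LU with L unit lower triangular has (LU)[1,1] = U[1,1] and (LU)[2,1] = L[2,1]·U[1,1]; matching A forces U[1,1] = 0, which then forces (LU)[2,1] = 0 ≠ -3. A row swap (pivoting) is required.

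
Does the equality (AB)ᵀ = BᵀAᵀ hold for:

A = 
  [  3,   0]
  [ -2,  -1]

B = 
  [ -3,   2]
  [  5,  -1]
Yes

(AB)ᵀ = 
  [ -9,   1]
  [  6,  -3]

BᵀAᵀ = 
  [ -9,   1]
  [  6,  -3]

Both sides are equal — this is the standard identity (AB)ᵀ = BᵀAᵀ, which holds for all A, B.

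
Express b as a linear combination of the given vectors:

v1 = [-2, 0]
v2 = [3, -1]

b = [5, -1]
c1 = -1, c2 = 1

b = -1·v1 + 1·v2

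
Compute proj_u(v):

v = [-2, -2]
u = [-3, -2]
proj_u(v) = [-30/13, -20/13]

v·u = (-2)(-3) + (-2)(-2) = 10
u·u = (-3)² + (-2)² = 13
proj_u(v) = (v·u / u·u) × u = (10/13) × u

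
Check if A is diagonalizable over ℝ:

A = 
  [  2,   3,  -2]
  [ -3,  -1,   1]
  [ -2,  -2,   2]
No

Characteristic polynomial: det(λI - A) = λ³ - 3λ² + 7λ - 4
By the rational root theorem any rational root is an integer dividing 4; none of those is a root, so p(λ) has no rational roots and hence (being an irreducible cubic) no repeated roots.
Discriminant of the cubic: Δ = -283
Δ < 0 ⇒ one real eigenvalue and a complex-conjugate pair: λ ≈ 1.123 + 2.011i, 1.123 - 2.011i, 0.7537
Has complex eigenvalues (not diagonalizable over ℝ).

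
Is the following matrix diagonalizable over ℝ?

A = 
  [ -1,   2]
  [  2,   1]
Yes

tr(A) = 0, det(A) = -5
Characteristic polynomial: λ² - tr(A)λ + det(A) = λ² - 5
λ² - 5 = 0  ⇒  λ = (0 ± √((0)² - 4·(-5)))/2 = (0 ± √(20))/2
  = √5,  -√5
Eigenvalues: √5, -√5  (≈ 2.236, -2.236)
The two irrational eigenvalues are distinct (simple), so each has alg. mult. = geom. mult. = 1.
Sum of geometric multiplicities equals n, so A has n independent eigenvectors.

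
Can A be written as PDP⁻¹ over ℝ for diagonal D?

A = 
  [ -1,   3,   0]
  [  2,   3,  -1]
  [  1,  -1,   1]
Yes

Characteristic polynomial: det(λI - A) = λ³ - 3λ² - 8λ + 11
By the rational root theorem any rational root is an integer dividing 11; none of those is a root, so p(λ) has no rational roots and hence (being an irreducible cubic) no repeated roots.
Discriminant of the cubic: Δ = 5297
Δ > 0 ⇒ three distinct real eigenvalues: λ ≈ -2.361, 1.091, 4.27
Three distinct real eigenvalues, so A has 3 independent eigenvectors.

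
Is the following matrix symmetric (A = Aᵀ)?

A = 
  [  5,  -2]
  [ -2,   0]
Yes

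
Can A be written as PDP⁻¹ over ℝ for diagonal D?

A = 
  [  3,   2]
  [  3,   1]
Yes

tr(A) = 4, det(A) = -3
Characteristic polynomial: λ² - tr(A)λ + det(A) = λ² - 4λ - 3
λ² - 4λ - 3 = 0  ⇒  λ = (4 ± √((-4)² - 4·(-3)))/2 = (4 ± √(28))/2
  = 2 + √7,  2 - √7
Eigenvalues: 2 + √7, 2 - √7  (≈ 4.646, -0.6458)
The two irrational eigenvalues are distinct (simple), so each has alg. mult. = geom. mult. = 1.
Sum of geometric multiplicities equals n, so A has n independent eigenvectors.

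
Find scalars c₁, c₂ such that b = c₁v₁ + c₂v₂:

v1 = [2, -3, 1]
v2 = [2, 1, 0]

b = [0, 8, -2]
c1 = -2, c2 = 2

b = -2·v1 + 2·v2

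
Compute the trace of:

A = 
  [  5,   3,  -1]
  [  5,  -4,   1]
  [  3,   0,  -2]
-1

tr(A) = 5 + -4 + -2 = -1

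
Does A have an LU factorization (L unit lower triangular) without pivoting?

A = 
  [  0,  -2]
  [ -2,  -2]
No.
A[1,1] = 0 but A[2,1] = -2 ≠ 0. Any LU with L unit lower triangular has (LU)[1,1] = U[1,1] and (LU)[2,1] = L[2,1]·U[1,1]; matching A forces U[1,1] = 0, which then forces (LU)[2,1] = 0 ≠ -2. A row swap (pivoting) is required.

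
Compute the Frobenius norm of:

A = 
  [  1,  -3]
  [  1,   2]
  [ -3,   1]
||A||_F = 5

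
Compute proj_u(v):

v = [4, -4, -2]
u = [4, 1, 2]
proj_u(v) = [32/21, 8/21, 16/21]

v·u = (4)(4) + (-4)(1) + (-2)(2) = 8
u·u = (4)² + (1)² + (2)² = 21
proj_u(v) = (v·u / u·u) × u = (8/21) × u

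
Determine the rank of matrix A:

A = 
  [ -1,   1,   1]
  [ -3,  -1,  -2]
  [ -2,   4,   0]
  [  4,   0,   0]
Row reduce:
R2 → R2 - (3)·R1
R3 → R3 - (2)·R1
R4 → R4 + (4)·R1
R3 → R3 + (1/2)·R2
R4 → R4 + (1)·R2
R4 → R4 - (2/9)·R3
REF = 
  [  -1,    1,    1]
  [   0,   -4,   -5]
  [   0,    0, -9/2]
  [   0,    0,    0]
Pivot columns: 1, 2, 3 → 3 pivots.

rank(A) = 3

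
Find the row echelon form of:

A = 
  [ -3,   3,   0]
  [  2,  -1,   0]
Row operations:
R2 → R2 + (2/3)·R1

Resulting echelon form:
REF = 
  [ -3,   3,   0]
  [  0,   1,   0]

Rank = 2 (number of non-zero pivot rows).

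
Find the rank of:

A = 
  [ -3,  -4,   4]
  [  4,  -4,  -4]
Row reduce:
R2 → R2 + (4/3)·R1
REF = 
  [   -3,    -4,     4]
  [    0, -28/3,   4/3]
Pivot columns: 1, 2 → 2 pivots.

rank(A) = 2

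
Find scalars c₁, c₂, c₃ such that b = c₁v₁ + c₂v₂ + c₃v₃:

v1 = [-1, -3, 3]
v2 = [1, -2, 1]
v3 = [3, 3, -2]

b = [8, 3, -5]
c1 = -2, c2 = 3, c3 = 1

b = -2·v1 + 3·v2 + 1·v3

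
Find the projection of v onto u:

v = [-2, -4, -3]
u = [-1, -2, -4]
proj_u(v) = [-22/21, -44/21, -88/21]

v·u = (-2)(-1) + (-4)(-2) + (-3)(-4) = 22
u·u = (-1)² + (-2)² + (-4)² = 21
proj_u(v) = (v·u / u·u) × u = (22/21) × u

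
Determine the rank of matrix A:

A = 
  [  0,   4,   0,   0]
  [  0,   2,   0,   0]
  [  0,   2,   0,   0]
rank(A) = 1

Row reduce:
R2 → R2 - (1/2)·R1
R3 → R3 - (1/2)·R1
REF = 
  [  0,   4,   0,   0]
  [  0,   0,   0,   0]
  [  0,   0,   0,   0]
Pivot columns: 2 → 1 pivot.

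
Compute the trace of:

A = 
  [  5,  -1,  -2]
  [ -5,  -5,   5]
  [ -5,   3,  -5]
-5

tr(A) = 5 + -5 + -5 = -5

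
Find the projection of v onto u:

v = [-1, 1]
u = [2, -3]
v·u = (-1)(2) + (1)(-3) = -5
u·u = (2)² + (-3)² = 13
proj_u(v) = (v·u / u·u) × u = (-5/13) × u

proj_u(v) = [-10/13, 15/13]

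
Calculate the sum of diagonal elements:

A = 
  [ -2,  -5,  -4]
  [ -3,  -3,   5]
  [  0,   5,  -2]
-7

tr(A) = -2 + -3 + -2 = -7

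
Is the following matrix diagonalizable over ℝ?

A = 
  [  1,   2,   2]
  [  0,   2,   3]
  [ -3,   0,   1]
No

Characteristic polynomial: det(λI - A) = λ³ - 4λ² + 11λ + 4
By the rational root theorem any rational root is an integer dividing 4; none of those is a root, so p(λ) has no rational roots and hence (being an irreducible cubic) no repeated roots.
Discriminant of the cubic: Δ = -5964
Δ < 0 ⇒ one real eigenvalue and a complex-conjugate pair: λ ≈ 2.161 + 2.779i, 2.161 - 2.779i, -0.3227
Has complex eigenvalues (not diagonalizable over ℝ).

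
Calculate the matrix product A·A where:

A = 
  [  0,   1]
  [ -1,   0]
A² = A·A:
A²[1,1] = (0)(0) + (1)(-1) = -1
A²[1,2] = (0)(1) + (1)(0) = 0
A²[2,1] = (-1)(0) + (0)(-1) = 0
A²[2,2] = (-1)(1) + (0)(0) = -1
A² = 
  [ -1,   0]
  [  0,  -1]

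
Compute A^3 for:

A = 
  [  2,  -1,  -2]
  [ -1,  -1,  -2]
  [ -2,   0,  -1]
A^3 = 
  [ 19,  -8, -16]
  [ -8,  -5, -16]
  [-16,   0,  -5]

A² = A·A:
A²[1,1] = (2)(2) + (-1)(-1) + (-2)(-2) = 9
A²[1,2] = (2)(-1) + (-1)(-1) + (-2)(0) = -1
A²[1,3] = (2)(-2) + (-1)(-2) + (-2)(-1) = 0
A²[2,1] = (-1)(2) + (-1)(-1) + (-2)(-2) = 3
A²[2,2] = (-1)(-1) + (-1)(-1) + (-2)(0) = 2
A²[2,3] = (-1)(-2) + (-1)(-2) + (-2)(-1) = 6
A²[3,1] = (-2)(2) + (0)(-1) + (-1)(-2) = -2
A²[3,2] = (-2)(-1) + (0)(-1) + (-1)(0) = 2
A²[3,3] = (-2)(-2) + (0)(-2) + (-1)(-1) = 5
A² = 
  [  9,  -1,   0]
  [  3,   2,   6]
  [ -2,   2,   5]

A^3 = A^2·A:
A^3[1,1] = (9)(2) + (-1)(-1) + (0)(-2) = 19
A^3[1,2] = (9)(-1) + (-1)(-1) + (0)(0) = -8
A^3[1,3] = (9)(-2) + (-1)(-2) + (0)(-1) = -16
A^3[2,1] = (3)(2) + (2)(-1) + (6)(-2) = -8
A^3[2,2] = (3)(-1) + (2)(-1) + (6)(0) = -5
A^3[2,3] = (3)(-2) + (2)(-2) + (6)(-1) = -16
A^3[3,1] = (-2)(2) + (2)(-1) + (5)(-2) = -16
A^3[3,2] = (-2)(-1) + (2)(-1) + (5)(0) = 0
A^3[3,3] = (-2)(-2) + (2)(-2) + (5)(-1) = -5
A^3 = 
  [ 19,  -8, -16]
  [ -8,  -5, -16]
  [-16,   0,  -5]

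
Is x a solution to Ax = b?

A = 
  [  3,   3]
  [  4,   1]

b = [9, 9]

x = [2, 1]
Yes

Ax = [9, 9] = b ✓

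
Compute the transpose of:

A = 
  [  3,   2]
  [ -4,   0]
Aᵀ = 
  [  3,  -4]
  [  2,   0]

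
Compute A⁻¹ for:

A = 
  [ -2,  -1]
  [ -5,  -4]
det(A) = (-2)(-4) - (-1)(-5) = 3
For a 2×2 matrix, A⁻¹ = (1/det(A)) · [[d, -b], [-c, a]]
    = (1/3) · [[-4, 1], [5, -2]]

A⁻¹ = 
  [-4/3,  1/3]
  [ 5/3, -2/3]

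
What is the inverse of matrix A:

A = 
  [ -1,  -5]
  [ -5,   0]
det(A) = (-1)(0) - (-5)(-5) = -25
For a 2×2 matrix, A⁻¹ = (1/det(A)) · [[d, -b], [-c, a]]
    = (-1/25) · [[0, 5], [5, -1]]

A⁻¹ = 
  [   0, -1/5]
  [-1/5, 1/25]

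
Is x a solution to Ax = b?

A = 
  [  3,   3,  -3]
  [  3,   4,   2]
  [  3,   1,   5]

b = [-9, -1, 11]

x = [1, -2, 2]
Yes

Ax = [-9, -1, 11] = b ✓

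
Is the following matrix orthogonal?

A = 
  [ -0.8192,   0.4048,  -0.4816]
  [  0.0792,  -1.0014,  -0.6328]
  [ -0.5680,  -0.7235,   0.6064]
No

AᵀA = 
  [  1,   0,   0]
  [  0,   1.6901,   0]
  [  0,   0,   1.0001]
≠ I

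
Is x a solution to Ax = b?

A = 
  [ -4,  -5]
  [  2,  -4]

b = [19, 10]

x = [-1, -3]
Yes

Ax = [19, 10] = b ✓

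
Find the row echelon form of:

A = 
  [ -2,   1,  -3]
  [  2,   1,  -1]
Row operations:
R2 → R2 + (1)·R1

Resulting echelon form:
REF = 
  [ -2,   1,  -3]
  [  0,   2,  -4]

Rank = 2 (number of non-zero pivot rows).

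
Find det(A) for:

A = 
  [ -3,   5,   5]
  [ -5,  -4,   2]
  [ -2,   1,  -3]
-190

Cofactor expansion along row 1:
det(A) = (-3)·((-4)(-3) - (2)(1)) - (5)·((-5)(-3) - (2)(-2)) + (5)·((-5)(1) - (-4)(-2))
  = (-3)(10) - (5)(19) + (5)(-13)
  = -190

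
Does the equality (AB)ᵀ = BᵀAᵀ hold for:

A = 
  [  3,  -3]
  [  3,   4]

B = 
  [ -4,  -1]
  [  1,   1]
Yes

(AB)ᵀ = 
  [-15,  -8]
  [ -6,   1]

BᵀAᵀ = 
  [-15,  -8]
  [ -6,   1]

Both sides are equal — this is the standard identity (AB)ᵀ = BᵀAᵀ, which holds for all A, B.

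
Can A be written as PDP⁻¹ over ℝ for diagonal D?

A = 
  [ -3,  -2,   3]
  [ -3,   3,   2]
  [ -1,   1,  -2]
No

Characteristic polynomial: det(λI - A) = λ³ + 2λ² - 14λ - 40
Testing integer divisors of the constant term: p(4) = 0, so (λ - 4) is a factor:
p(λ) = (λ - 4)(λ² + 6λ + 10)
λ² + 6λ + 10 = 0  ⇒  λ = (-6 ± √((6)² - 4·(10)))/2 = (-6 ± √(-4))/2
  = -3 + i,  -3 - i
Eigenvalues: 4, -3 + i, -3 - i  (≈ 4, -3 + 1i, -3 - 1i)
Has complex eigenvalues (not diagonalizable over ℝ).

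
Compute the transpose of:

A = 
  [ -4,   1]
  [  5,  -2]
Aᵀ = 
  [ -4,   5]
  [  1,  -2]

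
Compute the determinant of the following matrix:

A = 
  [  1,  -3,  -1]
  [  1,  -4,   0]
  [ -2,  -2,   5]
Cofactor expansion along row 1:
det(A) = (1)·((-4)(5) - (0)(-2)) - (-3)·((1)(5) - (0)(-2)) + (-1)·((1)(-2) - (-4)(-2))
  = (1)(-20) - (-3)(5) + (-1)(-10)
  = 5

det(A) = 5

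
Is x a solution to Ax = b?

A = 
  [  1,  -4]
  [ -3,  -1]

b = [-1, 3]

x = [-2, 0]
No

Ax = [-2, 6] ≠ b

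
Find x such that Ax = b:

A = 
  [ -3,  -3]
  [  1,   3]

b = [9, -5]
Row reduce the augmented matrix [A|b]:
R2 → R2 + (1/3)·R1
REF = 
  [ -3,  -3,   9]
  [  0,   2,  -2]

Back-substitution:
x₂ = (-2) / 2 = -1
x₁ = (9 - (-3)(-1)) / (-3) = -2

x = [-2, -1]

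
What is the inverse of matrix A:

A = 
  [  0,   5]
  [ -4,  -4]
det(A) = (0)(-4) - (5)(-4) = 20
For a 2×2 matrix, A⁻¹ = (1/det(A)) · [[d, -b], [-c, a]]
    = (1/20) · [[-4, -5], [4, 0]]

A⁻¹ = 
  [-1/5, -1/4]
  [ 1/5,    0]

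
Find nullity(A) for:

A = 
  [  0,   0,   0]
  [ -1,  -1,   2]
nullity(A) = 2

Row reduce:
Swap R1 ↔ R2
REF = 
  [ -1,  -1,   2]
  [  0,   0,   0]
Pivot columns: 1 → 1 pivot.
rank(A) = 1, so nullity(A) = 3 - 1 = 2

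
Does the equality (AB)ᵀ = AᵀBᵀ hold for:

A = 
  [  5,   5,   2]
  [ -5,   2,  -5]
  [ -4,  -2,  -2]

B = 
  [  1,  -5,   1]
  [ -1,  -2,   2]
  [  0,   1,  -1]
No

(AB)ᵀ = 
  [  0,  -7,  -2]
  [-33,  16,  22]
  [ 13,   4,  -6]

AᵀBᵀ = 
  [ 26,  -3,  -1]
  [ -7, -13,   4]
  [ 25,   4,  -3]

The two matrices differ, so (AB)ᵀ ≠ AᵀBᵀ in general. The correct identity is (AB)ᵀ = BᵀAᵀ.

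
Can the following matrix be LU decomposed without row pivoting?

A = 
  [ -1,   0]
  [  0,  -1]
Yes.
A[1,1] = -1 ≠ 0, so Gaussian elimination proceeds without a row swap: multiplier ℓ₂₁ = (0)/(-1) = 0, and U[2,2] = -1 - (0)(0) = -1.
L = 
  [  1,   0]
  [  0,   1]
U = 
  [ -1,   0]
  [  0,  -1]
Check row 2 of LU: [(0)(-1), (0)(0) + (-1)] = [0, -1] = row 2 of A ✓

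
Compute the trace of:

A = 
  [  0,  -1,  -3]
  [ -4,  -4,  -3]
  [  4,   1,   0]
-4

tr(A) = 0 + -4 + 0 = -4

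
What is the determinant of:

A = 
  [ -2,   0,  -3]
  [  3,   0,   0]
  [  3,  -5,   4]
Cofactor expansion along row 1:
det(A) = (-2)·((0)(4) - (0)(-5)) - (0)·((3)(4) - (0)(3)) + (-3)·((3)(-5) - (0)(3))
  = (-2)(0) - (0)(12) + (-3)(-15)
  = 45

det(A) = 45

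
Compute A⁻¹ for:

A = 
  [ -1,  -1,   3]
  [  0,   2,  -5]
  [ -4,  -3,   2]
det(A) = (-1)·((2)(2) - (-5)(-3)) - (-1)·((0)(2) - (-5)(-4)) + (3)·((0)(-3) - (2)(-4))
  = (-1)(-11) - (-1)(-20) + (3)(8)
  = 15
det(A) = 15 ≠ 0, so A is invertible.

Cofactors Cᵢⱼ = (-1)ⁱ⁺ʲ·Mᵢⱼ:
C = 
  [-11,  20,   8]
  [ -7,  10,   1]
  [ -1,  -5,  -2]

adj(A) = Cᵀ:
adj(A) = 
  [-11,  -7,  -1]
  [ 20,  10,  -5]
  [  8,   1,  -2]

A⁻¹ = (1/15) · adj(A):
A⁻¹ = 
  [-11/15,  -7/15,  -1/15]
  [   4/3,    2/3,   -1/3]
  [  8/15,   1/15,  -2/15]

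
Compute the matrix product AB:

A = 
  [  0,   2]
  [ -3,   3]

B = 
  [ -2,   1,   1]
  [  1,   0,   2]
A is 2×2 and B is 2×3, so AB is 2×3. Each entry is (row of A)·(column of B):
AB[1,1] = (0)(-2) + (2)(1) = 2
AB[1,2] = (0)(1) + (2)(0) = 0
AB[1,3] = (0)(1) + (2)(2) = 4
AB[2,1] = (-3)(-2) + (3)(1) = 9
AB[2,2] = (-3)(1) + (3)(0) = -3
AB[2,3] = (-3)(1) + (3)(2) = 3

AB = 
  [  2,   0,   4]
  [  9,  -3,   3]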